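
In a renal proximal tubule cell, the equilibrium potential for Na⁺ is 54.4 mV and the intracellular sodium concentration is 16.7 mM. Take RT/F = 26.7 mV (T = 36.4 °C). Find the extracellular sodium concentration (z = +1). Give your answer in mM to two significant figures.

130 mM

Nernst: E = (26.7/1) · ln([out]/[in]), so ln([out]/[in]) = 54.4 × 1 / 26.7 = 2.0375.
[out]/[in] = e^(2.0375) = 7.671.
[out] = 7.671 × 16.7 = 128.1 mM.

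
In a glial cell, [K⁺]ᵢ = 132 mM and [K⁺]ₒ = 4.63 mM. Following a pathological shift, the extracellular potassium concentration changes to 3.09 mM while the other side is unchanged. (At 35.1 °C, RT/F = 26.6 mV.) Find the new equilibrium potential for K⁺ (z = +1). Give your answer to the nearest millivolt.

-100 mV

After the shift: [K⁺]_out = 3.09, [K⁺]_in = 132 mM.
E_new = (26.6/1)·ln(3.09/132) = 26.60 · (-3.7546) = -99.87 mV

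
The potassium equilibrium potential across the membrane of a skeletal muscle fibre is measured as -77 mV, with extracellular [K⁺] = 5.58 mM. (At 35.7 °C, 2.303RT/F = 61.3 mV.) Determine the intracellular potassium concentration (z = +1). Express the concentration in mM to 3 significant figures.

Nernst: E = (61.3/1) · log₁₀([out]/[in]), so log₁₀([out]/[in]) = -77.0 × 1 / 61.3 = -1.2561.
[out]/[in] = 10^(-1.2561) = 0.05545.
[in] = 5.58 / 0.05545 = 100.6 mM.

101 mM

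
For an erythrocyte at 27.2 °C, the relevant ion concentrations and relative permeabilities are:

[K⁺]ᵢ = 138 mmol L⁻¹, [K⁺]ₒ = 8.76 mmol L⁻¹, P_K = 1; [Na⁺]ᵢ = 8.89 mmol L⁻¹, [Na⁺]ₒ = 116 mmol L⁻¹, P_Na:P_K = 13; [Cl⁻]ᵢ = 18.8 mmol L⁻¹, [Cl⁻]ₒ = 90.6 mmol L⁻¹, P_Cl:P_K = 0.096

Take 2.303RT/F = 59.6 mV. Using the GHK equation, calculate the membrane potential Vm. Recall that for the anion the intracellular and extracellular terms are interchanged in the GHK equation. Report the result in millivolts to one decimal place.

Vm = 59.6 · log₁₀[(Σ P·[cation]ₒ + Σ P·[anion]ᵢ) / (Σ P·[cation]ᵢ + Σ P·[anion]ₒ)]
Numerator = 1×8.76 + 13×116 + 0.096×18.8 = 1519
Denominator = 1×138 + 13×8.89 + 0.096×90.6 = 262.3
Vm = 59.6 · log₁₀(5.7901) = 59.6 × (0.7627) = 45.46 mV

45.5 mV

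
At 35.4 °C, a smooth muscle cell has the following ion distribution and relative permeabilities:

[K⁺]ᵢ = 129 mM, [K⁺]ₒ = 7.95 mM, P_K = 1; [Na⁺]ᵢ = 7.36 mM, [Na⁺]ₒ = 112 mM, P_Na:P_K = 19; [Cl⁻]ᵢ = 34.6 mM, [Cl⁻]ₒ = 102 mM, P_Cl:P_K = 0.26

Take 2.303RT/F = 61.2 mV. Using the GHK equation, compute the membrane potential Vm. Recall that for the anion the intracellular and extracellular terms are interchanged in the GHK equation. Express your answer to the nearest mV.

53 mV

Vm = 61.2 · log₁₀[(Σ P·[cation]ₒ + Σ P·[anion]ᵢ) / (Σ P·[cation]ᵢ + Σ P·[anion]ₒ)]
Numerator = 1×7.95 + 19×112 + 0.26×34.6 = 2145
Denominator = 1×129 + 19×7.36 + 0.26×102 = 295.4
Vm = 61.2 · log₁₀(7.2621) = 61.2 × (0.8611) = 52.70 mV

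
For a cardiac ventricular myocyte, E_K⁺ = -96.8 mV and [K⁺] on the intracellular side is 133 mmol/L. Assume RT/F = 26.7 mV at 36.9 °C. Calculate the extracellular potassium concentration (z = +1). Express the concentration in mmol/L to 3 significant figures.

3.54 mmol/L

Nernst: E = (26.7/1) · ln([out]/[in]), so ln([out]/[in]) = -96.8 × 1 / 26.7 = -3.6255.
[out]/[in] = e^(-3.6255) = 0.02664.
[out] = 0.02664 × 133 = 3.543 mmol/L.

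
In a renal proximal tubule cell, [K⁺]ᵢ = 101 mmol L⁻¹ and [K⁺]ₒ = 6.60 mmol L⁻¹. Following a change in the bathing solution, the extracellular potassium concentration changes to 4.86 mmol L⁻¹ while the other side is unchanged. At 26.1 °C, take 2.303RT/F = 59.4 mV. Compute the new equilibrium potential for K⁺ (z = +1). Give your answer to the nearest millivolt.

After the shift: [K⁺]_out = 4.86, [K⁺]_in = 101 mmol L⁻¹.
E_new = (59.4/1)·log₁₀(4.86/101) = 59.40 · (-1.3177) = -78.27 mV

-78 mV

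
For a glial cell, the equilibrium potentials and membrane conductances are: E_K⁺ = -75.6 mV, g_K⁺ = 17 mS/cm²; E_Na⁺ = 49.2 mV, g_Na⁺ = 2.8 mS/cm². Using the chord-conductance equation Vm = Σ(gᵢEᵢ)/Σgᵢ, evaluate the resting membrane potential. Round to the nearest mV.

-58 mV

Σ gᵢEᵢ = 17·(-75.6) + 2.8·(49.2) = -1147.44
Σ gᵢ = 17 + 2.8 = 19.8
Vm = -1147.44 / 19.8 = -57.95 mV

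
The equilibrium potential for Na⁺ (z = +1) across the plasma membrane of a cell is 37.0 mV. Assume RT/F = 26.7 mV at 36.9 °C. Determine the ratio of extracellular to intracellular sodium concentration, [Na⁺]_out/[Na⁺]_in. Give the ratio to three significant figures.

4.00

ln([out]/[in]) = E·z/(26.7) = 37.0 × 1 / 26.7 = 1.3858
[out]/[in] = e^(1.3858) = 3.998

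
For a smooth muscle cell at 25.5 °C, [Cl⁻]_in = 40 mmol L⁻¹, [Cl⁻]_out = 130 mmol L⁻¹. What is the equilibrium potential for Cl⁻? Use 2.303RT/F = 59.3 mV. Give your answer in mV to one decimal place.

-30.4 mV

E = (59.3/z) · log₁₀([Cl⁻]_out/[Cl⁻]_in) with z = -1.
For an anion, dividing by z = -1 reverses the sign.
= (59.3/-1) · log₁₀(130/40) = -59.30 · log₁₀(3.25)
= -59.30 · (0.5119) = -30.35 mV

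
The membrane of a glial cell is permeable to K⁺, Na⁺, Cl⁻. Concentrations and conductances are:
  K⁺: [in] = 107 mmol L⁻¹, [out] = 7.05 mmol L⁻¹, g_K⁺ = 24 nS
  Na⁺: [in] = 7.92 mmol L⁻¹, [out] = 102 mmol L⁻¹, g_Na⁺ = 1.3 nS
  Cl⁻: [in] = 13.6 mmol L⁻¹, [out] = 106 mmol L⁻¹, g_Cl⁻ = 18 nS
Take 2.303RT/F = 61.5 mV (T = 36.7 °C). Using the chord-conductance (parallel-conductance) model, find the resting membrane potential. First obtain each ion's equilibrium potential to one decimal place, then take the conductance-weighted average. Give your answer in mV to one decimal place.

-61.0 mV

E_K⁺ = (61.5/1)·log₁₀(7.05/107) = -72.6 mV
E_Na⁺ = (61.5/1)·log₁₀(102/7.92) = 68.3 mV
E_Cl⁻ = (61.5/-1)·log₁₀(106/13.6) = -54.8 mV
Vm = (Σ gᵢEᵢ)/(Σ gᵢ) = (24·-72.6 + 1.3·68.3 + 18·-54.8) / (24 + 1.3 + 18)
= -2640.01 / 43.3 = -60.97 mV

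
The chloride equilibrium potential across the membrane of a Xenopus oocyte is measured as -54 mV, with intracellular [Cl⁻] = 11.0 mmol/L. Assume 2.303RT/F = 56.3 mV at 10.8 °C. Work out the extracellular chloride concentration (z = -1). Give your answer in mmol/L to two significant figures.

100 mmol/L

Nernst: E = (56.3/-1) · log₁₀([out]/[in]), so log₁₀([out]/[in]) = -54.0 × -1 / 56.3 = 0.9591.
[out]/[in] = 10^(0.9591) = 9.102.
[out] = 9.102 × 11.0 = 100.1 mmol/L.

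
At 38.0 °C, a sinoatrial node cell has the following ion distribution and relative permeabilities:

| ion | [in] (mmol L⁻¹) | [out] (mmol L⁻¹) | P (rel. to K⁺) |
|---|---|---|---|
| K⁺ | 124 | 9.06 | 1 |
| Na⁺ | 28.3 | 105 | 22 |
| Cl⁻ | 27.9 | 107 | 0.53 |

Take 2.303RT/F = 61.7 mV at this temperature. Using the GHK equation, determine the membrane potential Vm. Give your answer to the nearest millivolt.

29 mV

Vm = 61.7 · log₁₀[(Σ P·[cation]ₒ + Σ P·[anion]ᵢ) / (Σ P·[cation]ᵢ + Σ P·[anion]ₒ)]
Numerator = 1×9.06 + 22×105 + 0.53×27.9 = 2334
Denominator = 1×124 + 22×28.3 + 0.53×107 = 803.3
Vm = 61.7 · log₁₀(2.9053) = 61.7 × (0.4632) = 28.58 mV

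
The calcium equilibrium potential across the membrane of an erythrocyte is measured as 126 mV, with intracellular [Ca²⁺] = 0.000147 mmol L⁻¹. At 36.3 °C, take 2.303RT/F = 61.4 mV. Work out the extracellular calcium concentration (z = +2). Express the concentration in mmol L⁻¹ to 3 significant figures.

Nernst: E = (61.4/2) · log₁₀([out]/[in]), so log₁₀([out]/[in]) = 126.0 × 2 / 61.4 = 4.1042.
[out]/[in] = 10^(4.1042) = 1.271e+04.
[out] = 1.271e+04 × 0.000147 = 1.869 mmol L⁻¹.

1.87 mmol L⁻¹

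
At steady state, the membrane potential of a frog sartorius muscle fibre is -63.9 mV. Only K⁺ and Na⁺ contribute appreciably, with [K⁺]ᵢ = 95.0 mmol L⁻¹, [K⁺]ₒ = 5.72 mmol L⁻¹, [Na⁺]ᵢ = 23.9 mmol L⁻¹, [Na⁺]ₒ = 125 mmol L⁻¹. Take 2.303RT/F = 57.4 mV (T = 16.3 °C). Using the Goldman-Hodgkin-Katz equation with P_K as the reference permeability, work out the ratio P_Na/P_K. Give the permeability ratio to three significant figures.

0.0130

Let α = P_Na/P_K. GHK: Vm = 57.4·log₁₀[(Kₒ + α·Naₒ)/(Kᵢ + α·Naᵢ)].
10^(Vm/57.4) = 10^(-63.9/57.4) = 0.077048
So 0.077048·(Kᵢ + α·Naᵢ) = Kₒ + α·Naₒ → α = (0.077048·95.0 − 5.72) / (125.0 − 0.077048·23.9)
α = (7.32 − 5.72) / (125.0 − 1.841) = 1.6/123.2 = 0.01299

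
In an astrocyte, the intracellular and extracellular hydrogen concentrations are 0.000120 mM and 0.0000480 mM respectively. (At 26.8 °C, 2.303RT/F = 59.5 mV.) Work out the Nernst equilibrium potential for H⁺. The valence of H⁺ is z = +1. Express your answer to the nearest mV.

-24 mV

E = (59.5/z) · log₁₀([H⁺]_out/[H⁺]_in) with z = +1.
= (59.5/1) · log₁₀(0.0000480/0.000120) = 59.50 · log₁₀(0.4)
= 59.50 · (-0.3979) = -23.68 mV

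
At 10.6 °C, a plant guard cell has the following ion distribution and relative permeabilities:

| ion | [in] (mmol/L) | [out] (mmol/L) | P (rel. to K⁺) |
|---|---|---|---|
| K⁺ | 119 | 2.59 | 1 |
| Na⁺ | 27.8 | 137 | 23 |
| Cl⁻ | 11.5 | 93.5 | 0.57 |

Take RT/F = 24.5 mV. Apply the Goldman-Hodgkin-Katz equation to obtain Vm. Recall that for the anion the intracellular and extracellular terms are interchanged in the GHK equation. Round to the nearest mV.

33 mV

Vm = 24.5 · ln[(Σ P·[cation]ₒ + Σ P·[anion]ᵢ) / (Σ P·[cation]ᵢ + Σ P·[anion]ₒ)]
Numerator = 1×2.59 + 23×137 + 0.57×11.5 = 3160
Denominator = 1×119 + 23×27.8 + 0.57×93.5 = 811.7
Vm = 24.5 · ln(3.8933) = 24.5 × (1.3592) = 33.30 mV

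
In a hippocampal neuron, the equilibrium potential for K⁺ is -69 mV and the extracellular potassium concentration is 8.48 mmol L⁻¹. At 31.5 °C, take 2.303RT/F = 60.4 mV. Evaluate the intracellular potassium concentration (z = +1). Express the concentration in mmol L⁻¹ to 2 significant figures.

120 mmol L⁻¹

Nernst: E = (60.4/1) · log₁₀([out]/[in]), so log₁₀([out]/[in]) = -69.0 × 1 / 60.4 = -1.1424.
[out]/[in] = 10^(-1.1424) = 0.07205.
[in] = 8.48 / 0.07205 = 117.7 mmol L⁻¹.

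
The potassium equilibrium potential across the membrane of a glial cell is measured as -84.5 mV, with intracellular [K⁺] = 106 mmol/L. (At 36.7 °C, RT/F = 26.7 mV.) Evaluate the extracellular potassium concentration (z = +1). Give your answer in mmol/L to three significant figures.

4.48 mmol/L

Nernst: E = (26.7/1) · ln([out]/[in]), so ln([out]/[in]) = -84.5 × 1 / 26.7 = -3.1648.
[out]/[in] = e^(-3.1648) = 0.04222.
[out] = 0.04222 × 106 = 4.476 mmol/L.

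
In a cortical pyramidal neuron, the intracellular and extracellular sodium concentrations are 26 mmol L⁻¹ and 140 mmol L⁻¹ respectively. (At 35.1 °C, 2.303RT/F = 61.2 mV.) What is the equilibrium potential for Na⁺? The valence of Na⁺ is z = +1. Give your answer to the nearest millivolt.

E = (61.2/z) · log₁₀([Na⁺]_out/[Na⁺]_in) with z = +1.
= (61.2/1) · log₁₀(140/26) = 61.20 · log₁₀(5.385)
= 61.20 · (0.7312) = 44.75 mV

45 mV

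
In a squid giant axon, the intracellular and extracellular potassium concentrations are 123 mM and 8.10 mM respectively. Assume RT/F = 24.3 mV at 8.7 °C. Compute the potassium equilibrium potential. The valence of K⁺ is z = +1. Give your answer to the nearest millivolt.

E = (24.3/z) · ln([K⁺]_out/[K⁺]_in) with z = +1.
= (24.3/1) · ln(8.10/123) = 24.30 · ln(0.06585)
= 24.30 · (-2.7203) = -66.10 mV

-66 mV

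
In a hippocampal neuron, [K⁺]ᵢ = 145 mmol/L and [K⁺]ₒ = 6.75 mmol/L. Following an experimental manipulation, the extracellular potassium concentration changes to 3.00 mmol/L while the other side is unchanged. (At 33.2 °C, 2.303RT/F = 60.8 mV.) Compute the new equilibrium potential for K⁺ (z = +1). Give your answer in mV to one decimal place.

-102.4 mV

After the shift: [K⁺]_out = 3.00, [K⁺]_in = 145 mmol/L.
E_new = (60.8/1)·log₁₀(3.00/145) = 60.80 · (-1.6842) = -102.40 mV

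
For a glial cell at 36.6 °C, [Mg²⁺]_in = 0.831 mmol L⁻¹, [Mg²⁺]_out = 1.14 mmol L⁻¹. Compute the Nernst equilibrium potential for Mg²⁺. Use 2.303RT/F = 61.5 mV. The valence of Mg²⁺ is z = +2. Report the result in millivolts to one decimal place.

E = (61.5/z) · log₁₀([Mg²⁺]_out/[Mg²⁺]_in) with z = +2.
= (61.5/2) · log₁₀(1.14/0.831) = 30.75 · log₁₀(1.372)
= 30.75 · (0.1373) = 4.22 mV

4.2 mV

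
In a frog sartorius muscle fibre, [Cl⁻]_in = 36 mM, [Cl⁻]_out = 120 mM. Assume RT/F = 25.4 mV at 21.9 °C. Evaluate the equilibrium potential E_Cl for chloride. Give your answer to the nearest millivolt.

E = (25.4/z) · ln([Cl⁻]_out/[Cl⁻]_in) with z = -1.
For an anion, dividing by z = -1 reverses the sign.
= (25.4/-1) · ln(120/36) = -25.40 · ln(3.333)
= -25.40 · (1.2040) = -30.58 mV

-31 mV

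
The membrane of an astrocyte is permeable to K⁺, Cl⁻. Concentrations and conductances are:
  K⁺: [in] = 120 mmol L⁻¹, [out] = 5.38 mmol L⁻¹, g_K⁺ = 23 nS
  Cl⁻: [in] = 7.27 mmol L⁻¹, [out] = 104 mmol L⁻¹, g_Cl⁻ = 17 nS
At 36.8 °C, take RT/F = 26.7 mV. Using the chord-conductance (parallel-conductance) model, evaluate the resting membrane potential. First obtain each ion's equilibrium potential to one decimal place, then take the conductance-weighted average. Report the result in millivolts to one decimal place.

-77.8 mV

E_K⁺ = (26.7/1)·ln(5.38/120) = -82.9 mV
E_Cl⁻ = (26.7/-1)·ln(104/7.27) = -71.0 mV
Vm = (Σ gᵢEᵢ)/(Σ gᵢ) = (23·-82.9 + 17·-71.0) / (23 + 17)
= -3113.70 / 40 = -77.84 mV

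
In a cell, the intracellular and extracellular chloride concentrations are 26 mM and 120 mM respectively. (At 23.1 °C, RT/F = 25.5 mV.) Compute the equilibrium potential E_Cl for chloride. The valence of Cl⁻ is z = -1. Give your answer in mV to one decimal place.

E = (25.5/z) · ln([Cl⁻]_out/[Cl⁻]_in) with z = -1.
For an anion, dividing by z = -1 reverses the sign.
= (25.5/-1) · ln(120/26) = -25.50 · ln(4.615)
= -25.50 · (1.5294) = -39.00 mV

-39.0 mV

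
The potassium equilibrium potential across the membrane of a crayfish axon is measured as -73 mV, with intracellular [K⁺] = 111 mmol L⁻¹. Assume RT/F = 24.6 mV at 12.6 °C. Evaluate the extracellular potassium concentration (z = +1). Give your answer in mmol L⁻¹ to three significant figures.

5.71 mmol L⁻¹

Nernst: E = (24.6/1) · ln([out]/[in]), so ln([out]/[in]) = -73.0 × 1 / 24.6 = -2.9675.
[out]/[in] = e^(-2.9675) = 0.05143.
[out] = 0.05143 × 111 = 5.709 mmol L⁻¹.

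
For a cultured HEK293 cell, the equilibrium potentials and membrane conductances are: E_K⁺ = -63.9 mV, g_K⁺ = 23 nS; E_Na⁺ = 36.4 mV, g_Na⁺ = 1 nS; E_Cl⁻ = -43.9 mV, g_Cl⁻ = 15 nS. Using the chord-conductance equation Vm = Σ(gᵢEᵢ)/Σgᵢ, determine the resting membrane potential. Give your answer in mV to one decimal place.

-53.6 mV

Σ gᵢEᵢ = 23·(-63.9) + 1·(36.4) + 15·(-43.9) = -2091.80
Σ gᵢ = 23 + 1 + 15 = 39
Vm = -2091.80 / 39 = -53.64 mV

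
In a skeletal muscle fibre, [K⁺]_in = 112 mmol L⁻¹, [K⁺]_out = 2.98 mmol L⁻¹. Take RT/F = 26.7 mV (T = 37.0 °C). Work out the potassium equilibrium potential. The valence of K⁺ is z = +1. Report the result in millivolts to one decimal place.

E = (26.7/z) · ln([K⁺]_out/[K⁺]_in) with z = +1.
= (26.7/1) · ln(2.98/112) = 26.70 · ln(0.02661)
= 26.70 · (-3.6266) = -96.83 mV

-96.8 mV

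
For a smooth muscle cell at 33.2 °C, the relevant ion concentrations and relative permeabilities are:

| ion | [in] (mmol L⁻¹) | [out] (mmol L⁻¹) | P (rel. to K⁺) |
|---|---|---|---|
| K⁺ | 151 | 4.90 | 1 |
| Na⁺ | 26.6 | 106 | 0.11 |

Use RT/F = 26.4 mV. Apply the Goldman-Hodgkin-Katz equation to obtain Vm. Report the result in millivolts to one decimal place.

Vm = 26.4 · ln[(Σ P·[cation]ₒ + Σ P·[anion]ᵢ) / (Σ P·[cation]ᵢ + Σ P·[anion]ₒ)]
Numerator = 1×4.90 + 0.11×106 = 16.56
Denominator = 1×151 + 0.11×26.6 = 153.9
Vm = 26.4 · ln(0.10758) = 26.4 × (-2.2295) = -58.86 mV

-58.9 mV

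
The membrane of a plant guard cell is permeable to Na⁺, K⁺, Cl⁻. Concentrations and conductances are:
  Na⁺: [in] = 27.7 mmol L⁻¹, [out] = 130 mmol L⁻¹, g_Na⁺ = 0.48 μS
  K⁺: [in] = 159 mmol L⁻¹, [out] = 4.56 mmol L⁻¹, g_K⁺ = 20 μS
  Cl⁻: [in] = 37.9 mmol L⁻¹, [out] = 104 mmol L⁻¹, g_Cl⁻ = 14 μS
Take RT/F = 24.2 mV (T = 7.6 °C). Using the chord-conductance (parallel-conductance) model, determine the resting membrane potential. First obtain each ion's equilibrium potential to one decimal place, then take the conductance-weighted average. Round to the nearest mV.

-59 mV

E_Na⁺ = (24.2/1)·ln(130/27.7) = 37.4 mV
E_K⁺ = (24.2/1)·ln(4.56/159) = -85.9 mV
E_Cl⁻ = (24.2/-1)·ln(104/37.9) = -24.4 mV
Vm = (Σ gᵢEᵢ)/(Σ gᵢ) = (0.48·37.4 + 20·-85.9 + 14·-24.4) / (0.48 + 20 + 14)
= -2041.65 / 34.48 = -59.21 mV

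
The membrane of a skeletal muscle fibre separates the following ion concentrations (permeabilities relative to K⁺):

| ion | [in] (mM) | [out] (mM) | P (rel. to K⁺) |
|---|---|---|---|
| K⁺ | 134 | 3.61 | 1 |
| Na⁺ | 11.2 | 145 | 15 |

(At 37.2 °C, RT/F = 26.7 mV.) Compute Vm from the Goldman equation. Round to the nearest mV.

Vm = 26.7 · ln[(Σ P·[cation]ₒ + Σ P·[anion]ᵢ) / (Σ P·[cation]ᵢ + Σ P·[anion]ₒ)]
Numerator = 1×3.61 + 15×145 = 2179
Denominator = 1×134 + 15×11.2 = 302
Vm = 26.7 · ln(7.2139) = 26.7 × (1.9760) = 52.76 mV

53 mV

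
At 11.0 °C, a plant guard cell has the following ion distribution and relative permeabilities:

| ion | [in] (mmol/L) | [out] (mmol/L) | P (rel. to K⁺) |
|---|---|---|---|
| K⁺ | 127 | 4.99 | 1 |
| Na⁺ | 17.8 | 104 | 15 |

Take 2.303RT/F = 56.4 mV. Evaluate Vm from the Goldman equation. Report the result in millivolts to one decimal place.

Vm = 56.4 · log₁₀[(Σ P·[cation]ₒ + Σ P·[anion]ᵢ) / (Σ P·[cation]ᵢ + Σ P·[anion]ₒ)]
Numerator = 1×4.99 + 15×104 = 1565
Denominator = 1×127 + 15×17.8 = 394
Vm = 56.4 · log₁₀(3.9721) = 56.4 × (0.5990) = 33.78 mV

33.8 mV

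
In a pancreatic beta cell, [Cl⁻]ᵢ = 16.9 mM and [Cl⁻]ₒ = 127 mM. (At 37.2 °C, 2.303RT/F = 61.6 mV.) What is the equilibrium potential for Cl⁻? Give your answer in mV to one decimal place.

E = (61.6/z) · log₁₀([Cl⁻]_out/[Cl⁻]_in) with z = -1.
For an anion, dividing by z = -1 reverses the sign.
= (61.6/-1) · log₁₀(127/16.9) = -61.60 · log₁₀(7.515)
= -61.60 · (0.8759) = -53.96 mV

-54.0 mV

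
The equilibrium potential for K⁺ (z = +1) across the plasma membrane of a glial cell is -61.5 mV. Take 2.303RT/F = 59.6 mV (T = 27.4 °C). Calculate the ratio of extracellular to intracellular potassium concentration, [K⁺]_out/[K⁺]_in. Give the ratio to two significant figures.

0.093

log₁₀([out]/[in]) = E·z/(59.6) = -61.5 × 1 / 59.6 = -1.0319
[out]/[in] = 10^(-1.0319) = 0.09292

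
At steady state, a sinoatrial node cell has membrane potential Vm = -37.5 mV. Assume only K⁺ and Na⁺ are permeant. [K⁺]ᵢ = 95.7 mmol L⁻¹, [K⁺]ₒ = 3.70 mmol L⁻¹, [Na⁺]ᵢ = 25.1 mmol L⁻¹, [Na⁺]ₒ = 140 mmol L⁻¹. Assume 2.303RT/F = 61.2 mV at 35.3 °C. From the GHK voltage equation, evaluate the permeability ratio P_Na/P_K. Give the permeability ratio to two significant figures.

Let α = P_Na/P_K. GHK: Vm = 61.2·log₁₀[(Kₒ + α·Naₒ)/(Kᵢ + α·Naᵢ)].
10^(Vm/61.2) = 10^(-37.5/61.2) = 0.24392
So 0.24392·(Kᵢ + α·Naᵢ) = Kₒ + α·Naₒ → α = (0.24392·95.7 − 3.7) / (140.0 − 0.24392·25.1)
α = (23.34 − 3.7) / (140.0 − 6.122) = 19.64/133.9 = 0.1467

0.15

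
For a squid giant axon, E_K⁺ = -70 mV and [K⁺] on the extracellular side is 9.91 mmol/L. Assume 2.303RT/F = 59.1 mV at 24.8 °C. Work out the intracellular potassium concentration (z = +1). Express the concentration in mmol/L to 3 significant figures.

152 mmol/L

Nernst: E = (59.1/1) · log₁₀([out]/[in]), so log₁₀([out]/[in]) = -70.0 × 1 / 59.1 = -1.1844.
[out]/[in] = 10^(-1.1844) = 0.0654.
[in] = 9.91 / 0.0654 = 151.5 mmol/L.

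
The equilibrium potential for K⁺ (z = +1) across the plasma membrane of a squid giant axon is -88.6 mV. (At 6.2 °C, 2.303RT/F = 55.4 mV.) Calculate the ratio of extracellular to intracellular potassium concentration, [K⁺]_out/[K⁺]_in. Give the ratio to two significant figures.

log₁₀([out]/[in]) = E·z/(55.4) = -88.6 × 1 / 55.4 = -1.5993
[out]/[in] = 10^(-1.5993) = 0.02516

0.025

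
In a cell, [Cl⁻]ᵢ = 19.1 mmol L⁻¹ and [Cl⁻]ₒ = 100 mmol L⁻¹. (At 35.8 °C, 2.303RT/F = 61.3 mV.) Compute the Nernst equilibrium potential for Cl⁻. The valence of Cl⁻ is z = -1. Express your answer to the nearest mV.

E = (61.3/z) · log₁₀([Cl⁻]_out/[Cl⁻]_in) with z = -1.
For an anion, dividing by z = -1 reverses the sign.
= (61.3/-1) · log₁₀(100/19.1) = -61.30 · log₁₀(5.236)
= -61.30 · (0.7190) = -44.07 mV

-44 mV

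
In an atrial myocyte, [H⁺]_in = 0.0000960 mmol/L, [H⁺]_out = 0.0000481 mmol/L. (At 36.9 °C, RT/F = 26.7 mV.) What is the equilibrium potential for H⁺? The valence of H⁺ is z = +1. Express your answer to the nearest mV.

-18 mV

E = (26.7/z) · ln([H⁺]_out/[H⁺]_in) with z = +1.
= (26.7/1) · ln(0.0000481/0.0000960) = 26.70 · ln(0.501)
= 26.70 · (-0.6911) = -18.45 mV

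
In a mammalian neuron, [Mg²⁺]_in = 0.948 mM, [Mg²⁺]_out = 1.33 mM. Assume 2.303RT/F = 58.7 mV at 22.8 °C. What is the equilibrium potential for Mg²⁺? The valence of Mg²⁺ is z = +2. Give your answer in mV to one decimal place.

E = (58.7/z) · log₁₀([Mg²⁺]_out/[Mg²⁺]_in) with z = +2.
= (58.7/2) · log₁₀(1.33/0.948) = 29.35 · log₁₀(1.403)
= 29.35 · (0.1470) = 4.32 mV

4.3 mV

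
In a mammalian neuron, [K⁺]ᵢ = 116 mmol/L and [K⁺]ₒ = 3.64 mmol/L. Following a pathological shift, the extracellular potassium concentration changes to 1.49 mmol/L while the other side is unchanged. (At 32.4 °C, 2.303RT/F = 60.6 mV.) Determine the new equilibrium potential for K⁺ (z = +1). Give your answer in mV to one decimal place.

After the shift: [K⁺]_out = 1.49, [K⁺]_in = 116 mmol/L.
E_new = (60.6/1)·log₁₀(1.49/116) = 60.60 · (-1.8913) = -114.61 mV

-114.6 mV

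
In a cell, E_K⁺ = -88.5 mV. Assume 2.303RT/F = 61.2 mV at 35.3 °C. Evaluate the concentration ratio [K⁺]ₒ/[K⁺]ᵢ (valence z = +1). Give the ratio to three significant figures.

0.0358

log₁₀([out]/[in]) = E·z/(61.2) = -88.5 × 1 / 61.2 = -1.4461
[out]/[in] = 10^(-1.4461) = 0.0358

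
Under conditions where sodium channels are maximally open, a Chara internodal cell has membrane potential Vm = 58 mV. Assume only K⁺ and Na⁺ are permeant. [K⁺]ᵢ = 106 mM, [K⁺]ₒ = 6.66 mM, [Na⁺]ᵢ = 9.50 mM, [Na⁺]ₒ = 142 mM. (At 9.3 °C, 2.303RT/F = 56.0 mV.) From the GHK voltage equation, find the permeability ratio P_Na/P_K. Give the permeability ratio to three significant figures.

29.4

Let α = P_Na/P_K. GHK: Vm = 56.0·log₁₀[(Kₒ + α·Naₒ)/(Kᵢ + α·Naᵢ)].
10^(Vm/56.0) = 10^(58.0/56.0) = 10.857
So 10.857·(Kᵢ + α·Naᵢ) = Kₒ + α·Naₒ → α = (10.857·106.0 − 6.66) / (142.0 − 10.857·9.5)
α = (1151 − 6.66) / (142.0 − 103.1) = 1144/38.86 = 29.45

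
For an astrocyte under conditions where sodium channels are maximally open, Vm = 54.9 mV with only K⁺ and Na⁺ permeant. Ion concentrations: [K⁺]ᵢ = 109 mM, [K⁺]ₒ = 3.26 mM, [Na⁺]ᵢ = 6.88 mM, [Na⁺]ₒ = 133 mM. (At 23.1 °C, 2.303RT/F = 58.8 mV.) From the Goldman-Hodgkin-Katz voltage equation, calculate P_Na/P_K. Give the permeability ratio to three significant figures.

Let α = P_Na/P_K. GHK: Vm = 58.8·log₁₀[(Kₒ + α·Naₒ)/(Kᵢ + α·Naᵢ)].
10^(Vm/58.8) = 10^(54.9/58.8) = 8.5837
So 8.5837·(Kᵢ + α·Naᵢ) = Kₒ + α·Naₒ → α = (8.5837·109.0 − 3.26) / (133.0 − 8.5837·6.88)
α = (935.6 − 3.26) / (133.0 − 59.06) = 932.4/73.94 = 12.61

12.6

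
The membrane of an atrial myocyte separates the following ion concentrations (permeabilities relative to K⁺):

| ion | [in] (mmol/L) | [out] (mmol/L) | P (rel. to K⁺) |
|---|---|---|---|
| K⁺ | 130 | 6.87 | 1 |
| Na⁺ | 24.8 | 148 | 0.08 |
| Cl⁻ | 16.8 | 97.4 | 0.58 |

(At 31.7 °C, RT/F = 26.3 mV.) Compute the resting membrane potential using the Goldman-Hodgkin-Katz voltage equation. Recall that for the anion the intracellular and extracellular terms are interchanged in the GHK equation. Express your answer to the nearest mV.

-50 mV

Vm = 26.3 · ln[(Σ P·[cation]ₒ + Σ P·[anion]ᵢ) / (Σ P·[cation]ᵢ + Σ P·[anion]ₒ)]
Numerator = 1×6.87 + 0.08×148 + 0.58×16.8 = 28.45
Denominator = 1×130 + 0.08×24.8 + 0.58×97.4 = 188.5
Vm = 26.3 · ln(0.15097) = 26.3 × (-1.8907) = -49.72 mV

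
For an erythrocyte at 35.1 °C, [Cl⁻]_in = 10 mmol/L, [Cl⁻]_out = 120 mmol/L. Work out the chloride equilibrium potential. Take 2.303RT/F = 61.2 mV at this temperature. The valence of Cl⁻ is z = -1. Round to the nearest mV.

-66 mV

E = (61.2/z) · log₁₀([Cl⁻]_out/[Cl⁻]_in) with z = -1.
For an anion, dividing by z = -1 reverses the sign.
= (61.2/-1) · log₁₀(120/10) = -61.20 · log₁₀(12)
= -61.20 · (1.0792) = -66.05 mV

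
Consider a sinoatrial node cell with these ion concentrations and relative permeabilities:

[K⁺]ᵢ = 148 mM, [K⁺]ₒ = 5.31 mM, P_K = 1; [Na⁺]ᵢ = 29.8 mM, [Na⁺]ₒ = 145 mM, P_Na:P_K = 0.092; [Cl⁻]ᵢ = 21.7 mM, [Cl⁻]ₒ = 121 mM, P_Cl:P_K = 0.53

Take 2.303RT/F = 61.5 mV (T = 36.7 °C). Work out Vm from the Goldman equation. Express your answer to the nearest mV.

Vm = 61.5 · log₁₀[(Σ P·[cation]ₒ + Σ P·[anion]ᵢ) / (Σ P·[cation]ᵢ + Σ P·[anion]ₒ)]
Numerator = 1×5.31 + 0.092×145 + 0.53×21.7 = 30.15
Denominator = 1×148 + 0.092×29.8 + 0.53×121 = 214.9
Vm = 61.5 · log₁₀(0.14032) = 61.5 × (-0.8529) = -52.45 mV

-52 mV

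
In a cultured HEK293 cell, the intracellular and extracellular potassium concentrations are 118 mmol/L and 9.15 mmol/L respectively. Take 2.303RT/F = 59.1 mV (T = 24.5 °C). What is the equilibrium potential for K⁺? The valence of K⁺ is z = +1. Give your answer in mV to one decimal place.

E = (59.1/z) · log₁₀([K⁺]_out/[K⁺]_in) with z = +1.
= (59.1/1) · log₁₀(9.15/118) = 59.10 · log₁₀(0.07754)
= 59.10 · (-1.1105) = -65.63 mV

-65.6 mV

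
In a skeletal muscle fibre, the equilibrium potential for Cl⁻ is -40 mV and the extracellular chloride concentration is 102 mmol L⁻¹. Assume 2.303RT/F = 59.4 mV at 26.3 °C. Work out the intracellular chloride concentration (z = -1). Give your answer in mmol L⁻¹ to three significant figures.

21.6 mmol L⁻¹

Nernst: E = (59.4/-1) · log₁₀([out]/[in]), so log₁₀([out]/[in]) = -40.0 × -1 / 59.4 = 0.6734.
[out]/[in] = 10^(0.6734) = 4.714.
[in] = 102 / 4.714 = 21.64 mmol L⁻¹.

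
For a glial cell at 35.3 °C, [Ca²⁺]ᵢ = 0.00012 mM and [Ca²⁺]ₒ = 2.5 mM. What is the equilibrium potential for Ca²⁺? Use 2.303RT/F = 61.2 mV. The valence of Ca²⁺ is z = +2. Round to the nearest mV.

E = (61.2/z) · log₁₀([Ca²⁺]_out/[Ca²⁺]_in) with z = +2.
= (61.2/2) · log₁₀(2.5/0.00012) = 30.60 · log₁₀(2.083e+04)
= 30.60 · (4.3188) = 132.15 mV

132 mV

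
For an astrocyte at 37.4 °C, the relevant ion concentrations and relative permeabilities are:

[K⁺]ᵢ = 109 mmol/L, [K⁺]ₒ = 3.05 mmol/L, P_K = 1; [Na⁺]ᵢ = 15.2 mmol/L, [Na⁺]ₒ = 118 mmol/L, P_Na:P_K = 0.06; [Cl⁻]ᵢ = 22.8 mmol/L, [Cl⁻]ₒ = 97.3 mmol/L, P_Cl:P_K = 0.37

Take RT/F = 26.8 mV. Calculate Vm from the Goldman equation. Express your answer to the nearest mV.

Vm = 26.8 · ln[(Σ P·[cation]ₒ + Σ P·[anion]ᵢ) / (Σ P·[cation]ᵢ + Σ P·[anion]ₒ)]
Numerator = 1×3.05 + 0.06×118 + 0.37×22.8 = 18.57
Denominator = 1×109 + 0.06×15.2 + 0.37×97.3 = 145.9
Vm = 26.8 · ln(0.12724) = 26.8 × (-2.0617) = -55.25 mV

-55 mV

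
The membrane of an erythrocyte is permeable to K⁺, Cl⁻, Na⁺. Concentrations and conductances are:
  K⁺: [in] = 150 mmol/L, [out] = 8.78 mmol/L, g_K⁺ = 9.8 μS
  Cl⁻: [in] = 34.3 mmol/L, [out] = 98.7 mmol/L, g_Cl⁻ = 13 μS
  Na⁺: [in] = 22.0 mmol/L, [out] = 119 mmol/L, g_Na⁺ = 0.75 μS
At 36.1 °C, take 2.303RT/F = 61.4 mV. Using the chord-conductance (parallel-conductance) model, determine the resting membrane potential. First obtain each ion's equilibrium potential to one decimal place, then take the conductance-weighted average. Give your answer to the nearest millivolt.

E_K⁺ = (61.4/1)·log₁₀(8.78/150) = -75.7 mV
E_Cl⁻ = (61.4/-1)·log₁₀(98.7/34.3) = -28.2 mV
E_Na⁺ = (61.4/1)·log₁₀(119/22.0) = 45.0 mV
Vm = (Σ gᵢEᵢ)/(Σ gᵢ) = (9.8·-75.7 + 13·-28.2 + 0.75·45.0) / (9.8 + 13 + 0.75)
= -1074.71 / 23.55 = -45.64 mV

-46 mV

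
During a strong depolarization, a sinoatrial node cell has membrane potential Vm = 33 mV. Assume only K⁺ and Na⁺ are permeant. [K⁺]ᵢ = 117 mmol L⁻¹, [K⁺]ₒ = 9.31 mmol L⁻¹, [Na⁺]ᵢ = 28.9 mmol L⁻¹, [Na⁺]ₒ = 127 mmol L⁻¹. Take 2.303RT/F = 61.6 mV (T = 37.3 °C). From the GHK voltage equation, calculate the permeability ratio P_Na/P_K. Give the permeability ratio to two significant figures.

14

Let α = P_Na/P_K. GHK: Vm = 61.6·log₁₀[(Kₒ + α·Naₒ)/(Kᵢ + α·Naᵢ)].
10^(Vm/61.6) = 10^(33.0/61.6) = 3.4333
So 3.4333·(Kᵢ + α·Naᵢ) = Kₒ + α·Naₒ → α = (3.4333·117.0 − 9.31) / (127.0 − 3.4333·28.9)
α = (401.7 − 9.31) / (127.0 − 99.22) = 392.4/27.78 = 14.13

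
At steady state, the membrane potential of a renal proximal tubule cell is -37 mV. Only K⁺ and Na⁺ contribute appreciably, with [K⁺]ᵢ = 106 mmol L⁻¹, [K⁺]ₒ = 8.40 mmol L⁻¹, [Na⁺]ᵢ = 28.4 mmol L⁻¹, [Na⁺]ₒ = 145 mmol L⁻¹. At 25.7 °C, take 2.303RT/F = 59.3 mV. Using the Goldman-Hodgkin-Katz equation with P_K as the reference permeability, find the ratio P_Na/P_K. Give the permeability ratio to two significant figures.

0.12

Let α = P_Na/P_K. GHK: Vm = 59.3·log₁₀[(Kₒ + α·Naₒ)/(Kᵢ + α·Naᵢ)].
10^(Vm/59.3) = 10^(-37.0/59.3) = 0.23771
So 0.23771·(Kᵢ + α·Naᵢ) = Kₒ + α·Naₒ → α = (0.23771·106.0 − 8.4) / (145.0 − 0.23771·28.4)
α = (25.2 − 8.4) / (145.0 − 6.751) = 16.8/138.2 = 0.1215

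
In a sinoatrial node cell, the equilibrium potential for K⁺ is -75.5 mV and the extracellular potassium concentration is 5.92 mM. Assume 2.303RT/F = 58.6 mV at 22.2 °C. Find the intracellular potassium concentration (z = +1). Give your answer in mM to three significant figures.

115 mM

Nernst: E = (58.6/1) · log₁₀([out]/[in]), so log₁₀([out]/[in]) = -75.5 × 1 / 58.6 = -1.2884.
[out]/[in] = 10^(-1.2884) = 0.05148.
[in] = 5.92 / 0.05148 = 115 mM.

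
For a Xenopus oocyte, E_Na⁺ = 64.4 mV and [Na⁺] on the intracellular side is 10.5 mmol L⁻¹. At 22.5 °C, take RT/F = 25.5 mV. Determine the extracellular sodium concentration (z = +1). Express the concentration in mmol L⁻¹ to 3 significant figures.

Nernst: E = (25.5/1) · ln([out]/[in]), so ln([out]/[in]) = 64.4 × 1 / 25.5 = 2.5255.
[out]/[in] = e^(2.5255) = 12.5.
[out] = 12.5 × 10.5 = 131.2 mmol L⁻¹.

131 mmol L⁻¹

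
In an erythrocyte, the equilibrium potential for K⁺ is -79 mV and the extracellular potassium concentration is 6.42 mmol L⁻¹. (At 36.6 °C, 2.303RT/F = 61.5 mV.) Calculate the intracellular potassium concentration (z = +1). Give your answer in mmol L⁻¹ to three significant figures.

Nernst: E = (61.5/1) · log₁₀([out]/[in]), so log₁₀([out]/[in]) = -79.0 × 1 / 61.5 = -1.2846.
[out]/[in] = 10^(-1.2846) = 0.05193.
[in] = 6.42 / 0.05193 = 123.6 mmol L⁻¹.

124 mmol L⁻¹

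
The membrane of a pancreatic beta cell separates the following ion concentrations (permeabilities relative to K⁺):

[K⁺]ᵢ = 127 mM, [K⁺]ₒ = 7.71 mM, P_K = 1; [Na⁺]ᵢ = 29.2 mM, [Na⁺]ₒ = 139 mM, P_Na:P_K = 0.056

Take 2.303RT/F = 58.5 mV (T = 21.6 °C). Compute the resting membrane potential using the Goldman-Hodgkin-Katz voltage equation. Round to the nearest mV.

Vm = 58.5 · log₁₀[(Σ P·[cation]ₒ + Σ P·[anion]ᵢ) / (Σ P·[cation]ᵢ + Σ P·[anion]ₒ)]
Numerator = 1×7.71 + 0.056×139 = 15.49
Denominator = 1×127 + 0.056×29.2 = 128.6
Vm = 58.5 · log₁₀(0.12045) = 58.5 × (-0.9192) = -53.77 mV

-54 mV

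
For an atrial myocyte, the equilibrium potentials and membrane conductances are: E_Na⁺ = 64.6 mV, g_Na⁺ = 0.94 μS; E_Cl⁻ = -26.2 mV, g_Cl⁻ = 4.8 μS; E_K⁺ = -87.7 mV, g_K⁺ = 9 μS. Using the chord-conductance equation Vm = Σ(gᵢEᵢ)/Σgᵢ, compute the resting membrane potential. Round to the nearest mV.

Σ gᵢEᵢ = 0.94·(64.6) + 4.8·(-26.2) + 9·(-87.7) = -854.34
Σ gᵢ = 0.94 + 4.8 + 9 = 14.74
Vm = -854.34 / 14.74 = -57.96 mV

-58 mV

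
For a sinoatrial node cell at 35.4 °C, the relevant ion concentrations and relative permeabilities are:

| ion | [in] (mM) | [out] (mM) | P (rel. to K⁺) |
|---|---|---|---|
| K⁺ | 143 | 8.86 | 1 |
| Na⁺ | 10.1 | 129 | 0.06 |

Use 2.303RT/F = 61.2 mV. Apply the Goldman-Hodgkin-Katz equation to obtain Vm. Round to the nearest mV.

-57 mV

Vm = 61.2 · log₁₀[(Σ P·[cation]ₒ + Σ P·[anion]ᵢ) / (Σ P·[cation]ᵢ + Σ P·[anion]ₒ)]
Numerator = 1×8.86 + 0.06×129 = 16.6
Denominator = 1×143 + 0.06×10.1 = 143.6
Vm = 61.2 · log₁₀(0.11559) = 61.2 × (-0.9371) = -57.35 mV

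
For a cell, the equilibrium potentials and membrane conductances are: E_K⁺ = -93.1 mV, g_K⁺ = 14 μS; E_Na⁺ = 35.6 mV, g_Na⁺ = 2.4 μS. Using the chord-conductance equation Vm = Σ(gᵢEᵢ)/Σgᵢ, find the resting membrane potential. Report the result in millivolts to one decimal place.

Σ gᵢEᵢ = 14·(-93.1) + 2.4·(35.6) = -1217.96
Σ gᵢ = 14 + 2.4 = 16.4
Vm = -1217.96 / 16.4 = -74.27 mV

-74.3 mV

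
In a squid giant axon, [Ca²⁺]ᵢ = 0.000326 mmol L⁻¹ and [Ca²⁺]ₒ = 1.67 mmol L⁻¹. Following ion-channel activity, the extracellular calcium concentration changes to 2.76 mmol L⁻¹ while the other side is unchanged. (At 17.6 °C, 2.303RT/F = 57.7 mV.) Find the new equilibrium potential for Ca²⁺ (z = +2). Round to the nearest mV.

After the shift: [Ca²⁺]_out = 2.76, [Ca²⁺]_in = 0.000326 mmol L⁻¹.
E_new = (57.7/2)·log₁₀(2.76/0.000326) = 28.85 · (3.9277) = 113.31 mV

113 mV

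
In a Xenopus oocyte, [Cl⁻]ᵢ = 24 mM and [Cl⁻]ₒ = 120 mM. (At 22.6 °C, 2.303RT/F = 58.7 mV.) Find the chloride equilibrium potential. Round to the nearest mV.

-41 mV

E = (58.7/z) · log₁₀([Cl⁻]_out/[Cl⁻]_in) with z = -1.
For an anion, dividing by z = -1 reverses the sign.
= (58.7/-1) · log₁₀(120/24) = -58.70 · log₁₀(5)
= -58.70 · (0.6990) = -41.03 mV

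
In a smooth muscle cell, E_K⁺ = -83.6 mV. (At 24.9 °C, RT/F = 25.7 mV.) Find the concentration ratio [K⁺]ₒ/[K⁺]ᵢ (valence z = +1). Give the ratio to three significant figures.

ln([out]/[in]) = E·z/(25.7) = -83.6 × 1 / 25.7 = -3.2529
[out]/[in] = e^(-3.2529) = 0.03866

0.0387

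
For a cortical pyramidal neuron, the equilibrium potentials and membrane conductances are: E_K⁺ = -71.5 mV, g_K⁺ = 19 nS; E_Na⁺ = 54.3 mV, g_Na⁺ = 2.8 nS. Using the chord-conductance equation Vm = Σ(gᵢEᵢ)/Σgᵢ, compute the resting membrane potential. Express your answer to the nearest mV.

Σ gᵢEᵢ = 19·(-71.5) + 2.8·(54.3) = -1206.46
Σ gᵢ = 19 + 2.8 = 21.8
Vm = -1206.46 / 21.8 = -55.34 mV

-55 mV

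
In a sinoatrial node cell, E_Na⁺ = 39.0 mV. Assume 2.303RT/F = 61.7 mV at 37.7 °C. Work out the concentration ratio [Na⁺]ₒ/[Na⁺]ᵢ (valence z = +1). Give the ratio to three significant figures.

log₁₀([out]/[in]) = E·z/(61.7) = 39.0 × 1 / 61.7 = 0.6321
[out]/[in] = 10^(0.6321) = 4.286

4.29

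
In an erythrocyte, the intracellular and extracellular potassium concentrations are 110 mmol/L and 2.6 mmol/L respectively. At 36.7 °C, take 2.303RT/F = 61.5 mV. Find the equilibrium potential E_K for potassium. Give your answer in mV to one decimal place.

-100.0 mV

E = (61.5/z) · log₁₀([K⁺]_out/[K⁺]_in) with z = +1.
= (61.5/1) · log₁₀(2.6/110) = 61.50 · log₁₀(0.02364)
= 61.50 · (-1.6264) = -100.02 mV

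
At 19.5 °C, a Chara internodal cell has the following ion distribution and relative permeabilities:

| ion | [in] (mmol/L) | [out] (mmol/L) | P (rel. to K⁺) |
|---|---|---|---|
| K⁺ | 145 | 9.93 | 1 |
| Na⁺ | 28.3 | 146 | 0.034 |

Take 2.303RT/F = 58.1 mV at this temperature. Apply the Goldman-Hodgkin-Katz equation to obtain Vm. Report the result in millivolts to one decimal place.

Vm = 58.1 · log₁₀[(Σ P·[cation]ₒ + Σ P·[anion]ᵢ) / (Σ P·[cation]ᵢ + Σ P·[anion]ₒ)]
Numerator = 1×9.93 + 0.034×146 = 14.89
Denominator = 1×145 + 0.034×28.3 = 146
Vm = 58.1 · log₁₀(0.10204) = 58.1 × (-0.9912) = -57.59 mV

-57.6 mV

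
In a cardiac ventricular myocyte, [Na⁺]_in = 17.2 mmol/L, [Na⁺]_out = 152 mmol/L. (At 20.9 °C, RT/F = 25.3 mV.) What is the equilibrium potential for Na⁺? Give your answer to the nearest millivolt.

55 mV

E = (25.3/z) · ln([Na⁺]_out/[Na⁺]_in) with z = +1.
= (25.3/1) · ln(152/17.2) = 25.30 · ln(8.837)
= 25.30 · (2.1790) = 55.13 mV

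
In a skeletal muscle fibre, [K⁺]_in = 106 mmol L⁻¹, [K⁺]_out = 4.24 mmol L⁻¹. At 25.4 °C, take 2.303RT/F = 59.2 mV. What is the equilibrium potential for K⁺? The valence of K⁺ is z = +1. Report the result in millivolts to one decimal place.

E = (59.2/z) · log₁₀([K⁺]_out/[K⁺]_in) with z = +1.
= (59.2/1) · log₁₀(4.24/106) = 59.20 · log₁₀(0.04)
= 59.20 · (-1.3979) = -82.76 mV

-82.8 mV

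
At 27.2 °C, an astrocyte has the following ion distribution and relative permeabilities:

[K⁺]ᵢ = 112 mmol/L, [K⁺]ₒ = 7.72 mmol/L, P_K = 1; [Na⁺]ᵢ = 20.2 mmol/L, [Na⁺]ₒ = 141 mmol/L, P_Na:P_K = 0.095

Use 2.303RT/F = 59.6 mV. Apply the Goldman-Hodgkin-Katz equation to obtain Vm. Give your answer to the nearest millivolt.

Vm = 59.6 · log₁₀[(Σ P·[cation]ₒ + Σ P·[anion]ᵢ) / (Σ P·[cation]ᵢ + Σ P·[anion]ₒ)]
Numerator = 1×7.72 + 0.095×141 = 21.11
Denominator = 1×112 + 0.095×20.2 = 113.9
Vm = 59.6 · log₁₀(0.18535) = 59.6 × (-0.7320) = -43.63 mV

-44 mV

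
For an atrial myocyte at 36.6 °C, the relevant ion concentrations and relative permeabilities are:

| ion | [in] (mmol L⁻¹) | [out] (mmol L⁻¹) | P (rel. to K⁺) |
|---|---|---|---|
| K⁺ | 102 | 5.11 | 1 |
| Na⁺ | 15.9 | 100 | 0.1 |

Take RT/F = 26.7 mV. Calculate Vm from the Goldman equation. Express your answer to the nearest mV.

Vm = 26.7 · ln[(Σ P·[cation]ₒ + Σ P·[anion]ᵢ) / (Σ P·[cation]ᵢ + Σ P·[anion]ₒ)]
Numerator = 1×5.11 + 0.1×100 = 15.11
Denominator = 1×102 + 0.1×15.9 = 103.6
Vm = 26.7 · ln(0.14586) = 26.7 × (-1.9251) = -51.40 mV

-51 mV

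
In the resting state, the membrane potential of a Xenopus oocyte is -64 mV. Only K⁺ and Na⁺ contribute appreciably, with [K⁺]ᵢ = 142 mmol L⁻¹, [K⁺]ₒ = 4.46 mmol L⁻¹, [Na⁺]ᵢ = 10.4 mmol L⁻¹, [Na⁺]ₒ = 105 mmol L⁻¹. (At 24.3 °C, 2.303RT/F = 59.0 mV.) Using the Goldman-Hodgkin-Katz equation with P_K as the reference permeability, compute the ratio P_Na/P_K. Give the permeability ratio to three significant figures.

Let α = P_Na/P_K. GHK: Vm = 59.0·log₁₀[(Kₒ + α·Naₒ)/(Kᵢ + α·Naᵢ)].
10^(Vm/59.0) = 10^(-64.0/59.0) = 0.082272
So 0.082272·(Kᵢ + α·Naᵢ) = Kₒ + α·Naₒ → α = (0.082272·142.0 − 4.46) / (105.0 − 0.082272·10.4)
α = (11.68 − 4.46) / (105.0 − 0.8556) = 7.223/104.1 = 0.06935

0.0694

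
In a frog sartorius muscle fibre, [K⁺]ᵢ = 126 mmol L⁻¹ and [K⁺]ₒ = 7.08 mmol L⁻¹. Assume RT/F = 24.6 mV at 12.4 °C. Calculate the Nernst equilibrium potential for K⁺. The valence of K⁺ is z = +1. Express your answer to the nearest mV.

-71 mV

E = (24.6/z) · ln([K⁺]_out/[K⁺]_in) with z = +1.
= (24.6/1) · ln(7.08/126) = 24.60 · ln(0.05619)
= 24.60 · (-2.8790) = -70.82 mV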